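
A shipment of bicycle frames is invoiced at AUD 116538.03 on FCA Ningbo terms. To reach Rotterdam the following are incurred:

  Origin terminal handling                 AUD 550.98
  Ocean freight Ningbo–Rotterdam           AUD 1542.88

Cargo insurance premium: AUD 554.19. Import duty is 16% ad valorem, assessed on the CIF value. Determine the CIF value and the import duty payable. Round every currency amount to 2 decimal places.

CIF = FCA price + pre-shipment costs + freight + insurance
CIF = 116538.03 + 550.98 + 1542.88 + 554.19 = 119186.08
Import duty = 119186.08 × 16% = 19069.77

CIF value: AUD 119186.08; import duty: AUD 19069.77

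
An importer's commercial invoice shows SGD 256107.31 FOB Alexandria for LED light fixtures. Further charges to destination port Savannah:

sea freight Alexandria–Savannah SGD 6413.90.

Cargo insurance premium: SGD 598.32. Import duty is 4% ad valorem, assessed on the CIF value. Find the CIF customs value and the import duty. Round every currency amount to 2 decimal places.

CIF value: SGD 263119.53; import duty: SGD 10524.78

CIF = FOB price + freight + insurance
CIF = 256107.31 + 6413.90 + 598.32 = 263119.53
Import duty = 263119.53 × 4% = 10524.78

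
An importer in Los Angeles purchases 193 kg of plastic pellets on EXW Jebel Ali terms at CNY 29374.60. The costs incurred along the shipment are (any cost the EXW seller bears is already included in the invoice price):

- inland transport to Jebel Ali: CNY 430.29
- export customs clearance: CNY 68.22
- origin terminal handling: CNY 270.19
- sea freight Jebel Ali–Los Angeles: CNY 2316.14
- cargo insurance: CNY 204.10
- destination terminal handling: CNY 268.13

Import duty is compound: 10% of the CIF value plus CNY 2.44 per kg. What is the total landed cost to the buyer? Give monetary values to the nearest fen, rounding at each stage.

EXW: the seller makes goods available at their premises; the buyer bears all onward costs.
CIF value = EXW price + inland to port + export clearance + origin terminal + freight + insurance = 29374.60 + 430.29 + 68.22 + 270.19 + 2316.14 + 204.10 = 32663.54
Ad valorem component: 32663.54 × 10% = 3266.35
Specific component: 193 × 2.44 = 470.92
Import duty = 3266.35 + 470.92 = 3737.27
Buyer bears: inland to port 430.29 + export clearance 68.22 + origin terminal 270.19 + freight 2316.14 + insurance 204.10 + destination terminal 268.13 + duty 3737.27 = 7294.34
Landed cost = invoice 29374.60 + 7294.34 = 36668.94

Total landed cost: CNY 36668.94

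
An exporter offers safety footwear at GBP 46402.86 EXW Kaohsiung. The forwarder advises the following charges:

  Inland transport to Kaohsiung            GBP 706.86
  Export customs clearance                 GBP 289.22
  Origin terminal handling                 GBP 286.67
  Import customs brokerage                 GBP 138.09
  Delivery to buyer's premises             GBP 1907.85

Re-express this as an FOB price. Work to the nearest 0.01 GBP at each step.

Not relevant to the conversion: brokerage, delivery — on the buyer under both terms; not part of either seller's price.
From EXW to FOB, the seller additionally bears: inland to port, export clearance, origin terminal.
FOB price = 46402.86 + 706.86 + 289.22 + 286.67 = 47685.61

FOB price: GBP 47685.61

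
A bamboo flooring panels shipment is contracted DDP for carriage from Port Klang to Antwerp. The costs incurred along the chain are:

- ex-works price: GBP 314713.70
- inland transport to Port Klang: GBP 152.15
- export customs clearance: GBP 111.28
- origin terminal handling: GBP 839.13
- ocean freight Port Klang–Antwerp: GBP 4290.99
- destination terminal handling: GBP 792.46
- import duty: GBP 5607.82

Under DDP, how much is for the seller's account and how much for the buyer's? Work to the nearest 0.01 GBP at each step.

Seller: GBP 326507.53; buyer: GBP 0.00

DDP: the seller bears all costs including import duty.
Seller's account: goods 314713.70 + inland to port 152.15 + export clearance 111.28 + origin terminal 839.13 + freight 4290.99 + destination terminal 792.46 + duty 5607.82 = 326507.53
Buyer's account: 0.00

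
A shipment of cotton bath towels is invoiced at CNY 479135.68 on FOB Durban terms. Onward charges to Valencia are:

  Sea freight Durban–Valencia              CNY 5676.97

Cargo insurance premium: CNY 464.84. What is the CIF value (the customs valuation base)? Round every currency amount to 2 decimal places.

CIF = FOB price + freight + insurance
CIF = 479135.68 + 5676.97 + 464.84 = 485277.49

CIF value: CNY 485277.49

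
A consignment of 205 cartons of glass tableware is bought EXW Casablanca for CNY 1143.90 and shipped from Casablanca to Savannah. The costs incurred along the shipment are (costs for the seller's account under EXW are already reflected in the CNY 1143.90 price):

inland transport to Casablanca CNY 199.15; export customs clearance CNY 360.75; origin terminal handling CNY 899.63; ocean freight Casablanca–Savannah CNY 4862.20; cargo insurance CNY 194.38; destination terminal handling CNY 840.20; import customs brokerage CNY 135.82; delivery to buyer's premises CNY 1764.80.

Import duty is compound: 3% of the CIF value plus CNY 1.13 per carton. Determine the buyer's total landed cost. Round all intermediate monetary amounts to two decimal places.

Total landed cost: CNY 10862.28

EXW: the seller makes goods available at their premises; the buyer bears all onward costs.
CIF value = EXW price + inland to port + export clearance + origin terminal + freight + insurance = 1143.90 + 199.15 + 360.75 + 899.63 + 4862.20 + 194.38 = 7660.01
Ad valorem component: 7660.01 × 3% = 229.80
Specific component: 205 × 1.13 = 231.65
Import duty = 229.80 + 231.65 = 461.45
Buyer bears: inland to port 199.15 + export clearance 360.75 + origin terminal 899.63 + freight 4862.20 + insurance 194.38 + destination terminal 840.20 + brokerage 135.82 + delivery 1764.80 + duty 461.45 = 9718.38
Landed cost = invoice 1143.90 + 9718.38 = 10862.28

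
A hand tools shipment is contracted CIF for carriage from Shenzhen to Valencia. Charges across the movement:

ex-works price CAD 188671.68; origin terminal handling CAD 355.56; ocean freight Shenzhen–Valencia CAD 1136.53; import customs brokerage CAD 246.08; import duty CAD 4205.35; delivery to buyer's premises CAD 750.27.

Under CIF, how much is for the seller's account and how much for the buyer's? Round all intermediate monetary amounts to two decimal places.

Seller: CAD 190163.77; buyer: CAD 5201.70

CIF: the seller pays costs through ocean freight and marine insurance to the destination port.
Seller's account: goods 188671.68 + origin terminal 355.56 + freight 1136.53 = 190163.77
Buyer's account: brokerage 246.08 + duty 4205.35 + delivery 750.27 = 5201.70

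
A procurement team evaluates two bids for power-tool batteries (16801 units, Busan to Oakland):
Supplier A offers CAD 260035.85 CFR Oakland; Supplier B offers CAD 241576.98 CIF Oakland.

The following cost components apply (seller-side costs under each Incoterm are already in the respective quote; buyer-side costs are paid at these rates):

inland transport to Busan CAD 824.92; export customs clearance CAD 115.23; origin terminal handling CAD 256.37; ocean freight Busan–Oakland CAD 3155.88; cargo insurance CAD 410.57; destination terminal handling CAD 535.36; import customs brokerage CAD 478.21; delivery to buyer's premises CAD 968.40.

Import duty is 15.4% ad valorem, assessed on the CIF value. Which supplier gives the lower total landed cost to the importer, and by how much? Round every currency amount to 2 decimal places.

Supplier A (CFR):
CIF value = CFR price + insurance = 260035.85 + 410.57 = 260446.42
Import duty = 260446.42 × 15.4% = 40108.75
Buyer bears (A): 410.57 + 535.36 + 478.21 + 968.40 = 2392.54
Landed cost (A) = invoice 260035.85 + 2392.54 + duty 40108.75 = 302537.14
Supplier B (CIF):
The CIF price already equals the CIF value: 241576.98
Import duty = 241576.98 × 15.4% = 37202.85
Buyer bears (B): 535.36 + 478.21 + 968.40 = 1981.97
Landed cost (B) = invoice 241576.98 + 1981.97 + duty 37202.85 = 280761.80
Difference = |302537.14 − 280761.80| = 21775.34

Supplier B is cheaper by CAD 21775.34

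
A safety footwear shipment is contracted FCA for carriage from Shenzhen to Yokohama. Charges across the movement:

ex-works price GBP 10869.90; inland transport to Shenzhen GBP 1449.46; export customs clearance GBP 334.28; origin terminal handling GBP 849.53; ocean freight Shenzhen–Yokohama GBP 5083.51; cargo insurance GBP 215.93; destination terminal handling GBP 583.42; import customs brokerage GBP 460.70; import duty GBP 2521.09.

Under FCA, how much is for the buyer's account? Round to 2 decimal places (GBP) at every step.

Buyer's account: GBP 9714.18

FCA: the seller delivers export-cleared goods to the carrier; the buyer bears costs from that point.
Seller's account: goods 10869.90 + inland to port 1449.46 + export clearance 334.28 = 12653.64
Buyer's account: origin terminal 849.53 + freight 5083.51 + insurance 215.93 + destination terminal 583.42 + brokerage 460.70 + duty 2521.09 = 9714.18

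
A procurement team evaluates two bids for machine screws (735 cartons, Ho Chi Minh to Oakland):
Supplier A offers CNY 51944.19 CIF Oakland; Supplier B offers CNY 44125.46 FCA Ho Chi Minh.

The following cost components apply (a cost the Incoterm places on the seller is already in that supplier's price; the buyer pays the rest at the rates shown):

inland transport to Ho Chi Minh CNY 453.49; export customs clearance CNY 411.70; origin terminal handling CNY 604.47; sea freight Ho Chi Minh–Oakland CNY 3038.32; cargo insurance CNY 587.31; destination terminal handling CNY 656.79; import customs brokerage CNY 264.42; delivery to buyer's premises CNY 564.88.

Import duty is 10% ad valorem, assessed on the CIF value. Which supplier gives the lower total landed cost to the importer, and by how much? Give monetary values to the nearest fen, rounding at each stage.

Supplier B is cheaper by CNY 3947.49

Supplier A (CIF):
The CIF price already equals the CIF value: 51944.19
Import duty = 51944.19 × 10% = 5194.42
Buyer bears (A): 656.79 + 264.42 + 564.88 = 1486.09
Landed cost (A) = invoice 51944.19 + 1486.09 + duty 5194.42 = 58624.70
Supplier B (FCA):
CIF value = FCA price + origin terminal + freight + insurance = 44125.46 + 604.47 + 3038.32 + 587.31 = 48355.56
Import duty = 48355.56 × 10% = 4835.56
Buyer bears (B): 604.47 + 3038.32 + 587.31 + 656.79 + 264.42 + 564.88 = 5716.19
Landed cost (B) = invoice 44125.46 + 5716.19 + duty 4835.56 = 54677.21
Difference = |58624.70 − 54677.21| = 3947.49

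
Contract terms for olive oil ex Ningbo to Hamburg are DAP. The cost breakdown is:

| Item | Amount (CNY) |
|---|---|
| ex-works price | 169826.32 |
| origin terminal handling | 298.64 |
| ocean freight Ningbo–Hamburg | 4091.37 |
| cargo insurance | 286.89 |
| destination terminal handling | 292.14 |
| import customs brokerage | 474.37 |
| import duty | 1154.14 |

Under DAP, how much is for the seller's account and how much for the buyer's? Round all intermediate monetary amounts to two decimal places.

Seller: CNY 174795.36; buyer: CNY 1628.51

DAP: the seller bears all costs to the named destination except import duty and clearance.
Seller's account: goods 169826.32 + origin terminal 298.64 + freight 4091.37 + insurance 286.89 + destination terminal 292.14 = 174795.36
Buyer's account: brokerage 474.37 + duty 1154.14 = 1628.51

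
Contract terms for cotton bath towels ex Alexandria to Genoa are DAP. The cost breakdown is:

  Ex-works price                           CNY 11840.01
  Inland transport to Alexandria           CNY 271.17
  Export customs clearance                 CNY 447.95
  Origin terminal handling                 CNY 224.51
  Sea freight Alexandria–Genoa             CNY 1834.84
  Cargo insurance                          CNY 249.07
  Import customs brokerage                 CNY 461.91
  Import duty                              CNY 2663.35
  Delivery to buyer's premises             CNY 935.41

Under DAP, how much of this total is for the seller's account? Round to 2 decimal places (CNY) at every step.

DAP: the seller bears all costs to the named destination except import duty and clearance.
Seller's account: goods 11840.01 + inland to port 271.17 + export clearance 447.95 + origin terminal 224.51 + freight 1834.84 + insurance 249.07 + delivery 935.41 = 15802.96
Buyer's account: brokerage 461.91 + duty 2663.35 = 3125.26

Seller's account: CNY 15802.96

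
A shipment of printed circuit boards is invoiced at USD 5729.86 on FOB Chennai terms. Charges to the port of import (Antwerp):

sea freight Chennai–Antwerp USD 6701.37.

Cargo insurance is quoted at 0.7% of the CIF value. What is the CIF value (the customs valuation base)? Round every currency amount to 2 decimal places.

CIF value: USD 12518.86

Let C be the CIF value. C = FOB price + freight + 0.7% × C
C − 0.7% × C = 5729.86 + 6701.37
0.993 × C = 12431.23
C = 12431.23 / 0.993 = 12518.86
Insurance premium = 0.7% × 12518.86 = 87.63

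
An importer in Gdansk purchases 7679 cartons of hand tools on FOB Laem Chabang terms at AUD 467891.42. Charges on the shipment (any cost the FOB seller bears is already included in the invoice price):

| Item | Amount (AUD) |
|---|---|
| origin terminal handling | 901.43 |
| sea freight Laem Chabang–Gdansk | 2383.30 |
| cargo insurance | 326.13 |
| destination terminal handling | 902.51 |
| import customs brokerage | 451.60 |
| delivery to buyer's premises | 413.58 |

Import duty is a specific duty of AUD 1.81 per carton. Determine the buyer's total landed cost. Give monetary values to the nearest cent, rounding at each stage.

Total landed cost: AUD 486267.53

FOB: the seller bears costs until goods are on board at the origin port; the buyer bears freight, insurance and all costs thereafter.
Already in the invoice (seller's account under FOB): origin terminal — exclude.
CIF value = FOB price + freight + insurance = 467891.42 + 2383.30 + 326.13 = 470600.85
Import duty = 7679 × 1.81 = 13898.99
Buyer bears: freight 2383.30 + insurance 326.13 + destination terminal 902.51 + brokerage 451.60 + delivery 413.58 + duty 13898.99 = 18376.11
Landed cost = invoice 467891.42 + 18376.11 = 486267.53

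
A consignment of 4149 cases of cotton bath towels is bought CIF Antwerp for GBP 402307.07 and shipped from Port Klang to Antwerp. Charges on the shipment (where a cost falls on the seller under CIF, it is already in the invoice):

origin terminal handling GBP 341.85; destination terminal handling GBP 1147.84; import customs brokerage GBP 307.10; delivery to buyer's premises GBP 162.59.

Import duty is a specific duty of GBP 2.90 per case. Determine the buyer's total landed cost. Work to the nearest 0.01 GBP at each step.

Total landed cost: GBP 415956.70

CIF: the seller pays costs through ocean freight and marine insurance to the destination port.
Already in the invoice (seller's account under CIF): origin terminal — exclude.
The CIF price already equals the CIF value: 402307.07
Import duty = 4149 × 2.90 = 12032.10
Buyer bears: destination terminal 1147.84 + brokerage 307.10 + delivery 162.59 + duty 12032.10 = 13649.63
Landed cost = invoice 402307.07 + 13649.63 = 415956.70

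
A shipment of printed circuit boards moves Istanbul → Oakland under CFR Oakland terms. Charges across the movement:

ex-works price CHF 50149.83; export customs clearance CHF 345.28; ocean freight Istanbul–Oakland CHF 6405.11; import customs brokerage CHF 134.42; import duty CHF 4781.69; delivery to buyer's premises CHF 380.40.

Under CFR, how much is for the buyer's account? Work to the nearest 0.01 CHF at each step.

Buyer's account: CHF 5296.51

CFR: the seller pays costs through ocean freight to the destination port, but not insurance.
Seller's account: goods 50149.83 + export clearance 345.28 + freight 6405.11 = 56900.22
Buyer's account: brokerage 134.42 + duty 4781.69 + delivery 380.40 = 5296.51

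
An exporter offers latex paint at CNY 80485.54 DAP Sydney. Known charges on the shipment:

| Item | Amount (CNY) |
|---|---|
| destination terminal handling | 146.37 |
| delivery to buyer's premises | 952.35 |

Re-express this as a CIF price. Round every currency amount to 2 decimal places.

CIF price: CNY 79386.82

From DAP to CIF, the seller no longer bears: destination terminal, delivery.
CIF price = 80485.54 − 146.37 − 952.35 = 79386.82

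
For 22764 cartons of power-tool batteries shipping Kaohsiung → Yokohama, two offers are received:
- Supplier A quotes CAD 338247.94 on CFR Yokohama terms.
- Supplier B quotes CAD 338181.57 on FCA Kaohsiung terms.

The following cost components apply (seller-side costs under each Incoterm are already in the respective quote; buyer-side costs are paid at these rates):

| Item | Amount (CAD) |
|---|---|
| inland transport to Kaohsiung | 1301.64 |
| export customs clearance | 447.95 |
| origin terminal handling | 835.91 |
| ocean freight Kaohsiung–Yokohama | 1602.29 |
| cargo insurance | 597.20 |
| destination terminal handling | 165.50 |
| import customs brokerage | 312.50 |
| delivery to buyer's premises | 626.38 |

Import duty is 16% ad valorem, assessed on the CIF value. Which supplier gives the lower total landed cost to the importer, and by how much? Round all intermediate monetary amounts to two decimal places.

Supplier A (CFR):
CIF value = CFR price + insurance = 338247.94 + 597.20 = 338845.14
Import duty = 338845.14 × 16% = 54215.22
Buyer bears (A): 597.20 + 165.50 + 312.50 + 626.38 = 1701.58
Landed cost (A) = invoice 338247.94 + 1701.58 + duty 54215.22 = 394164.74
Supplier B (FCA):
CIF value = FCA price + origin terminal + freight + insurance = 338181.57 + 835.91 + 1602.29 + 597.20 = 341216.97
Import duty = 341216.97 × 16% = 54594.72
Buyer bears (B): 835.91 + 1602.29 + 597.20 + 165.50 + 312.50 + 626.38 = 4139.78
Landed cost (B) = invoice 338181.57 + 4139.78 + duty 54594.72 = 396916.07
Difference = |394164.74 − 396916.07| = 2751.33

Supplier A is cheaper by CAD 2751.33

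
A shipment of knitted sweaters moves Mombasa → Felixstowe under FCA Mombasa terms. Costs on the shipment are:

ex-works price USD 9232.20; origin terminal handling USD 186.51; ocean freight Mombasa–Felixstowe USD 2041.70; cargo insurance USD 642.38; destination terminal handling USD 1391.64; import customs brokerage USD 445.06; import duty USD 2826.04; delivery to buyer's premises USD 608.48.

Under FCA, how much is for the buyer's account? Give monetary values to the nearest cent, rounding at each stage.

FCA: the seller delivers export-cleared goods to the carrier; the buyer bears costs from that point.
Seller's account: goods 9232.20 = 9232.20
Buyer's account: origin terminal 186.51 + freight 2041.70 + insurance 642.38 + destination terminal 1391.64 + brokerage 445.06 + duty 2826.04 + delivery 608.48 = 8141.81

Buyer's account: USD 8141.81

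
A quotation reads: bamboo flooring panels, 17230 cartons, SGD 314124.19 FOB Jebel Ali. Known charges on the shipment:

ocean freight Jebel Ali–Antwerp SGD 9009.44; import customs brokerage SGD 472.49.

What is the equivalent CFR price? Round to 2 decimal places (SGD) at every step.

CFR price: SGD 323133.63

Not relevant to the conversion: brokerage — on the buyer under both terms; not part of either seller's price.
From FOB to CFR, the seller additionally bears: freight.
CFR price = 314124.19 + 9009.44 = 323133.63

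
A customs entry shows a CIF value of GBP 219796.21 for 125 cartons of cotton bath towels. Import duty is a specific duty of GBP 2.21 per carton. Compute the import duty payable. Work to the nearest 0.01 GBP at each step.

Import duty = 125 × 2.21 = 276.25

Import duty: GBP 276.25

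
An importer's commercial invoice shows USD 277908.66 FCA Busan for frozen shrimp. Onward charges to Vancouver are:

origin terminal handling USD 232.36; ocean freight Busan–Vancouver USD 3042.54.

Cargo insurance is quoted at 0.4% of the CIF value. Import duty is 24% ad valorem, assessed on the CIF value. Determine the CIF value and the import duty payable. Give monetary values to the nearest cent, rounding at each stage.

Let C be the CIF value. C = FCA price + pre-shipment costs + freight + 0.4% × C
C − 0.4% × C = 277908.66 + 232.36 + 3042.54
0.996 × C = 281183.56
C = 281183.56 / 0.996 = 282312.81
Insurance premium = 0.4% × 282312.81 = 1129.25
Import duty = 282312.81 × 24% = 67755.07

CIF value: USD 282312.81; import duty: USD 67755.07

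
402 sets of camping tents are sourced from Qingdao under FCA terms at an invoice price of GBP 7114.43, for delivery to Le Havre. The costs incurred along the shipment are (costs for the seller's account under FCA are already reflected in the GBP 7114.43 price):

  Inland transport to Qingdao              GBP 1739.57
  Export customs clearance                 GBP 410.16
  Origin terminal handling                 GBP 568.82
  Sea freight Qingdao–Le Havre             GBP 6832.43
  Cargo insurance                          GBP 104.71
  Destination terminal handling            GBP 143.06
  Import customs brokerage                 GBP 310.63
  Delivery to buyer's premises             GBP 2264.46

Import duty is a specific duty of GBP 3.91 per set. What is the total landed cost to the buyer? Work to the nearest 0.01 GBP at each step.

Total landed cost: GBP 18910.36

FCA: the seller delivers export-cleared goods to the carrier; the buyer bears costs from that point.
Already in the invoice (seller's account under FCA): inland to port, export clearance — exclude.
CIF value = FCA price + origin terminal + freight + insurance = 7114.43 + 568.82 + 6832.43 + 104.71 = 14620.39
Import duty = 402 × 3.91 = 1571.82
Buyer bears: origin terminal 568.82 + freight 6832.43 + insurance 104.71 + destination terminal 143.06 + brokerage 310.63 + delivery 2264.46 + duty 1571.82 = 11795.93
Landed cost = invoice 7114.43 + 11795.93 = 18910.36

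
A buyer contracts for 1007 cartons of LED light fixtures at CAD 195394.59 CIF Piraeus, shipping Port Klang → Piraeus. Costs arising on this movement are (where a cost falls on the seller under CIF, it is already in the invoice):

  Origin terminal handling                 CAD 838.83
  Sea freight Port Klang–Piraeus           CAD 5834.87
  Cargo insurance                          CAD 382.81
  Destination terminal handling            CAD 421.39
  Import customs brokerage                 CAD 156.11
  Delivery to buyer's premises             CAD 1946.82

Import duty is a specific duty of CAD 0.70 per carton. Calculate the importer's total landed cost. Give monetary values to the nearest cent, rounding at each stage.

Total landed cost: CAD 198623.81

CIF: the seller pays costs through ocean freight and marine insurance to the destination port.
Already in the invoice (seller's account under CIF): origin terminal, freight, insurance — exclude.
The CIF price already equals the CIF value: 195394.59
Import duty = 1007 × 0.70 = 704.90
Buyer bears: destination terminal 421.39 + brokerage 156.11 + delivery 1946.82 + duty 704.90 = 3229.22
Landed cost = invoice 195394.59 + 3229.22 = 198623.81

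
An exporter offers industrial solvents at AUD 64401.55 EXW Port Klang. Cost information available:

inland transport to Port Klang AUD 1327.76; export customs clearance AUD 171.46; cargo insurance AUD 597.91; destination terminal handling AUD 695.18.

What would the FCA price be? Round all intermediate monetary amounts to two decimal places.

FCA price: AUD 65900.77

Not relevant to the conversion: insurance, destination terminal — on the buyer under both terms; not part of either seller's price.
From EXW to FCA, the seller additionally bears: inland to port, export clearance.
FCA price = 64401.55 + 1327.76 + 171.46 = 65900.77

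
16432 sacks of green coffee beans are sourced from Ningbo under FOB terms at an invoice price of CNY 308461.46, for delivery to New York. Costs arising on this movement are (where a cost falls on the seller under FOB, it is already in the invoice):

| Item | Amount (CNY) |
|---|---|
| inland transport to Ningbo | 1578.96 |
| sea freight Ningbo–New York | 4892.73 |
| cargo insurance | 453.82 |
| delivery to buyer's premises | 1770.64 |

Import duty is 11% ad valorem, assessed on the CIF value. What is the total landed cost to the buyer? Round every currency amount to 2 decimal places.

FOB: the seller bears costs until goods are on board at the origin port; the buyer bears freight, insurance and all costs thereafter.
Already in the invoice (seller's account under FOB): inland to port — exclude.
CIF value = FOB price + freight + insurance = 308461.46 + 4892.73 + 453.82 = 313808.01
Import duty = 313808.01 × 11% = 34518.88
Buyer bears: freight 4892.73 + insurance 453.82 + delivery 1770.64 + duty 34518.88 = 41636.07
Landed cost = invoice 308461.46 + 41636.07 = 350097.53

Total landed cost: CNY 350097.53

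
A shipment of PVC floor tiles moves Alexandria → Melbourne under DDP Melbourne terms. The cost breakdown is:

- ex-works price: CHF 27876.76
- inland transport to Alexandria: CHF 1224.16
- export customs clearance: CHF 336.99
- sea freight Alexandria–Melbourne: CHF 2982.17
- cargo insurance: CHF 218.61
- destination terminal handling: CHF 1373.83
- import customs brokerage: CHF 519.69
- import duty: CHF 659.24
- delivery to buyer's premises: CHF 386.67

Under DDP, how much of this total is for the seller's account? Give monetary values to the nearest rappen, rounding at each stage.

Seller's account: CHF 35578.12

DDP: the seller bears all costs including import duty.
Seller's account: goods 27876.76 + inland to port 1224.16 + export clearance 336.99 + freight 2982.17 + insurance 218.61 + destination terminal 1373.83 + brokerage 519.69 + duty 659.24 + delivery 386.67 = 35578.12
Buyer's account: 0.00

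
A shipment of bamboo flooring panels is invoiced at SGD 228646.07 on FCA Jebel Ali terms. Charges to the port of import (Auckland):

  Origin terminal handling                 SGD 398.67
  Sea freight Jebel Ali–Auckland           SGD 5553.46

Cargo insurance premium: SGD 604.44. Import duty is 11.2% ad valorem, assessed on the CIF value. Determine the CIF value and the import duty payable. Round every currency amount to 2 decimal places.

CIF = FCA price + pre-shipment costs + freight + insurance
CIF = 228646.07 + 398.67 + 5553.46 + 604.44 = 235202.64
Import duty = 235202.64 × 11.2% = 26342.70

CIF value: SGD 235202.64; import duty: SGD 26342.70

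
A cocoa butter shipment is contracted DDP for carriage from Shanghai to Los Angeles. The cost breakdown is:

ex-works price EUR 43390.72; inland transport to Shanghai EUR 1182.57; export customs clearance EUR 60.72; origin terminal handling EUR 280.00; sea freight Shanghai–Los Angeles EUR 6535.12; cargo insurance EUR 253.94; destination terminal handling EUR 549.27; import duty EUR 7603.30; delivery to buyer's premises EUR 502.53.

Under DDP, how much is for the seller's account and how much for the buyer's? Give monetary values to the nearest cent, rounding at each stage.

DDP: the seller bears all costs including import duty.
Seller's account: goods 43390.72 + inland to port 1182.57 + export clearance 60.72 + origin terminal 280.00 + freight 6535.12 + insurance 253.94 + destination terminal 549.27 + duty 7603.30 + delivery 502.53 = 60358.17
Buyer's account: 0.00

Seller: EUR 60358.17; buyer: EUR 0.00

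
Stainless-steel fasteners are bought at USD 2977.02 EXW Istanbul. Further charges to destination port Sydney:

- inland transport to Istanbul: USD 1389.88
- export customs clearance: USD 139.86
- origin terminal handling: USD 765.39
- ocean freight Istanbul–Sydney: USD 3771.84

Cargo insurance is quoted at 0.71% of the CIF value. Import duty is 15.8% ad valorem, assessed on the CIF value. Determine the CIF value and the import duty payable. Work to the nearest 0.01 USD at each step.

Let C be the CIF value. C = EXW price + pre-shipment costs + freight + 0.71% × C
C − 0.71% × C = 2977.02 + 1389.88 + 139.86 + 765.39 + 3771.84
0.9929 × C = 9043.99
C = 9043.99 / 0.9929 = 9108.66
Insurance premium = 0.71% × 9108.66 = 64.67
Import duty = 9108.66 × 15.8% = 1439.17

CIF value: USD 9108.66; import duty: USD 1439.17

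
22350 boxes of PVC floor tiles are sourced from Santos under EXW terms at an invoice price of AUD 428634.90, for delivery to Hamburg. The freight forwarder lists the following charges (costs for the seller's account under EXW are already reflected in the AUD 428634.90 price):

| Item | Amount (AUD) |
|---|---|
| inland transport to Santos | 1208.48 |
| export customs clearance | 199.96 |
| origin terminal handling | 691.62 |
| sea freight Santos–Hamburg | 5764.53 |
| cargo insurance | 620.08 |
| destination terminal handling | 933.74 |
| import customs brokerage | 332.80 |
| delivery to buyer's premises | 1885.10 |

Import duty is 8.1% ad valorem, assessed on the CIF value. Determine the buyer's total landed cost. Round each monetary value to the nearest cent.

Total landed cost: AUD 475677.90

EXW: the seller makes goods available at their premises; the buyer bears all onward costs.
CIF value = EXW price + inland to port + export clearance + origin terminal + freight + insurance = 428634.90 + 1208.48 + 199.96 + 691.62 + 5764.53 + 620.08 = 437119.57
Import duty = 437119.57 × 8.1% = 35406.69
Buyer bears: inland to port 1208.48 + export clearance 199.96 + origin terminal 691.62 + freight 5764.53 + insurance 620.08 + destination terminal 933.74 + brokerage 332.80 + delivery 1885.10 + duty 35406.69 = 47043.00
Landed cost = invoice 428634.90 + 47043.00 = 475677.90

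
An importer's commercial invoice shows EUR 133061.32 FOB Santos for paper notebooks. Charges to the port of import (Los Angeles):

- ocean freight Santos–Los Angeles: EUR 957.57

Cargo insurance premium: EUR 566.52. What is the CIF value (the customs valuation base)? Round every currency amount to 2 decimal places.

CIF = FOB price + freight + insurance
CIF = 133061.32 + 957.57 + 566.52 = 134585.41

CIF value: EUR 134585.41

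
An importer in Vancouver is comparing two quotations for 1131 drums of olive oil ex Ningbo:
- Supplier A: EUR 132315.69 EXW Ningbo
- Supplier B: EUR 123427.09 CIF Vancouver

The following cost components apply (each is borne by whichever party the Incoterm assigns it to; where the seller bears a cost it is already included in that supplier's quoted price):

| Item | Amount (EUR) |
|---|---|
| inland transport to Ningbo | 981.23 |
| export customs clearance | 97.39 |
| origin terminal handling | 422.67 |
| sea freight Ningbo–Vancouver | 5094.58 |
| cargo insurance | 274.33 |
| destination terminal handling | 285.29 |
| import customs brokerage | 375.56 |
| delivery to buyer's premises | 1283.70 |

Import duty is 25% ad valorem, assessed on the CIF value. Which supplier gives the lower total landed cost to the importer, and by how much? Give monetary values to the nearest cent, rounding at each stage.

Supplier B is cheaper by EUR 19698.50

Supplier A (EXW):
CIF value = EXW price + inland to port + export clearance + origin terminal + freight + insurance = 132315.69 + 981.23 + 97.39 + 422.67 + 5094.58 + 274.33 = 139185.89
Import duty = 139185.89 × 25% = 34796.47
Buyer bears (A): 981.23 + 97.39 + 422.67 + 5094.58 + 274.33 + 285.29 + 375.56 + 1283.70 = 8814.75
Landed cost (A) = invoice 132315.69 + 8814.75 + duty 34796.47 = 175926.91
Supplier B (CIF):
The CIF price already equals the CIF value: 123427.09
Import duty = 123427.09 × 25% = 30856.77
Buyer bears (B): 285.29 + 375.56 + 1283.70 = 1944.55
Landed cost (B) = invoice 123427.09 + 1944.55 + duty 30856.77 = 156228.41
Difference = |175926.91 − 156228.41| = 19698.50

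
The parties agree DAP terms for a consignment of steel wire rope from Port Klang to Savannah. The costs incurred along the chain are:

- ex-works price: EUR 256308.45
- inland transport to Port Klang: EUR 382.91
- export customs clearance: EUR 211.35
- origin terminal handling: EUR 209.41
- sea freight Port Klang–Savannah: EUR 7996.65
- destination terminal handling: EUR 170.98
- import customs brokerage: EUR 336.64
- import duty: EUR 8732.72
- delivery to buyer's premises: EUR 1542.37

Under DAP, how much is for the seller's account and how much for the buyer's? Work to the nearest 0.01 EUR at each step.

DAP: the seller bears all costs to the named destination except import duty and clearance.
Seller's account: goods 256308.45 + inland to port 382.91 + export clearance 211.35 + origin terminal 209.41 + freight 7996.65 + destination terminal 170.98 + delivery 1542.37 = 266822.12
Buyer's account: brokerage 336.64 + duty 8732.72 = 9069.36

Seller: EUR 266822.12; buyer: EUR 9069.36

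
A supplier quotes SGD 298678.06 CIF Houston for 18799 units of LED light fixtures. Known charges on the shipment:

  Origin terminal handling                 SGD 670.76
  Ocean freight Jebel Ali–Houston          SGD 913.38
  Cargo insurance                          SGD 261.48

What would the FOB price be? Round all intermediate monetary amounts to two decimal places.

Not relevant to the conversion: origin terminal — on the seller under both CIF and FOB; already in the CIF price and stays in the FOB price.
From CIF to FOB, the seller no longer bears: freight, insurance.
FOB price = 298678.06 − 913.38 − 261.48 = 297503.20

FOB price: SGD 297503.20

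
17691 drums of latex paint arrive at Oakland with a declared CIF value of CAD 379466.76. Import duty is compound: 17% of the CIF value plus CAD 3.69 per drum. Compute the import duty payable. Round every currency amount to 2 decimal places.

Import duty: CAD 129789.14

Ad valorem component: 379466.76 × 17% = 64509.35
Specific component: 17691 × 3.69 = 65279.79
Import duty = 64509.35 + 65279.79 = 129789.14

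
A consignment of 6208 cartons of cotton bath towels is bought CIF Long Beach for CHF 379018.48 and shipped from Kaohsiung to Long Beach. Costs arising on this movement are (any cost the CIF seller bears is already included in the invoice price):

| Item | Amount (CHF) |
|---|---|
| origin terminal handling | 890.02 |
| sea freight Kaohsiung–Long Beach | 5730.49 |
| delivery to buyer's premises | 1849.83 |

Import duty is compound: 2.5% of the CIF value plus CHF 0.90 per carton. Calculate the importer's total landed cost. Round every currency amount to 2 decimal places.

Total landed cost: CHF 395930.97

CIF: the seller pays costs through ocean freight and marine insurance to the destination port.
Already in the invoice (seller's account under CIF): origin terminal, freight — exclude.
The CIF price already equals the CIF value: 379018.48
Ad valorem component: 379018.48 × 2.5% = 9475.46
Specific component: 6208 × 0.90 = 5587.20
Import duty = 9475.46 + 5587.20 = 15062.66
Buyer bears: delivery 1849.83 + duty 15062.66 = 16912.49
Landed cost = invoice 379018.48 + 16912.49 = 395930.97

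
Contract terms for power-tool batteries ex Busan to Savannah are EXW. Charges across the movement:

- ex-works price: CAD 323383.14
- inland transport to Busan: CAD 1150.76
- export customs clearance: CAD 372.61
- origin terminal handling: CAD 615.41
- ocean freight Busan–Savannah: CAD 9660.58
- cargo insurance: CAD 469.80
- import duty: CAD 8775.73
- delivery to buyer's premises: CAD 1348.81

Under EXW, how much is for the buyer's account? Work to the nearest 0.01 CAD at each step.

EXW: the seller makes goods available at their premises; the buyer bears all onward costs.
Seller's account: goods 323383.14 = 323383.14
Buyer's account: inland to port 1150.76 + export clearance 372.61 + origin terminal 615.41 + freight 9660.58 + insurance 469.80 + duty 8775.73 + delivery 1348.81 = 22393.70

Buyer's account: CAD 22393.70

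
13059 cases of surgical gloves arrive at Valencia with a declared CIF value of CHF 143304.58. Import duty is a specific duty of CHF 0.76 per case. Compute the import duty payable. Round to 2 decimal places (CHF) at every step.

Import duty: CHF 9924.84

Import duty = 13059 × 0.76 = 9924.84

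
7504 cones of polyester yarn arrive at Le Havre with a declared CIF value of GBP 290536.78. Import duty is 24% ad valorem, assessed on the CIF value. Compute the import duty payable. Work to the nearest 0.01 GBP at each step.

Import duty = 290536.78 × 24% = 69728.83

Import duty: GBP 69728.83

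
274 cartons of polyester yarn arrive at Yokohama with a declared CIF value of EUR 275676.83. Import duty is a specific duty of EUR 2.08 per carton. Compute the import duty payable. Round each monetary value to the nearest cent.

Import duty: EUR 569.92

Import duty = 274 × 2.08 = 569.92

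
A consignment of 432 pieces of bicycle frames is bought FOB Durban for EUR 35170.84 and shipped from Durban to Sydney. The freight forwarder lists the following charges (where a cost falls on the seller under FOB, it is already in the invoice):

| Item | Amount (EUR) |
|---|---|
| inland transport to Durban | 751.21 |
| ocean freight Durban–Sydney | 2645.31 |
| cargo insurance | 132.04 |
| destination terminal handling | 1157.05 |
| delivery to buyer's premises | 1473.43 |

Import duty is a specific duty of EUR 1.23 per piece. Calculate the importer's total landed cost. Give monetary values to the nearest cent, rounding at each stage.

FOB: the seller bears costs until goods are on board at the origin port; the buyer bears freight, insurance and all costs thereafter.
Already in the invoice (seller's account under FOB): inland to port — exclude.
CIF value = FOB price + freight + insurance = 35170.84 + 2645.31 + 132.04 = 37948.19
Import duty = 432 × 1.23 = 531.36
Buyer bears: freight 2645.31 + insurance 132.04 + destination terminal 1157.05 + delivery 1473.43 + duty 531.36 = 5939.19
Landed cost = invoice 35170.84 + 5939.19 = 41110.03

Total landed cost: EUR 41110.03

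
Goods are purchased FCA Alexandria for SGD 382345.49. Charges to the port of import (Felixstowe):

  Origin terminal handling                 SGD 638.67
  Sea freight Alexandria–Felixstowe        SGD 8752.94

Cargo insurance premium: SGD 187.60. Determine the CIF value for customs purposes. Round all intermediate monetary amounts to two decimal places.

CIF = FCA price + pre-shipment costs + freight + insurance
CIF = 382345.49 + 638.67 + 8752.94 + 187.60 = 391924.70

CIF value: SGD 391924.70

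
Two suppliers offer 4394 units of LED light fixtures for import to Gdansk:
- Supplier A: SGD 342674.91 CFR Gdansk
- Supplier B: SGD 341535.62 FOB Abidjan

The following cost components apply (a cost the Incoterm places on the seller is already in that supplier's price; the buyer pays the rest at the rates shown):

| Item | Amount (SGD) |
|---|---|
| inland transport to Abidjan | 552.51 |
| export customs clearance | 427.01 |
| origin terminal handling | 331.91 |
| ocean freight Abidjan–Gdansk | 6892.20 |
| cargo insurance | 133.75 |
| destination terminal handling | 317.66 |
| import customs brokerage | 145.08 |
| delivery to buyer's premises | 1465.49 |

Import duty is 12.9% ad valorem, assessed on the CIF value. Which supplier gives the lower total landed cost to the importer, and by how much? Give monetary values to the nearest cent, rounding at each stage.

Supplier A is cheaper by SGD 6495.03

Supplier A (CFR):
CIF value = CFR price + insurance = 342674.91 + 133.75 = 342808.66
Import duty = 342808.66 × 12.9% = 44222.32
Buyer bears (A): 133.75 + 317.66 + 145.08 + 1465.49 = 2061.98
Landed cost (A) = invoice 342674.91 + 2061.98 + duty 44222.32 = 388959.21
Supplier B (FOB):
CIF value = FOB price + freight + insurance = 341535.62 + 6892.20 + 133.75 = 348561.57
Import duty = 348561.57 × 12.9% = 44964.44
Buyer bears (B): 6892.20 + 133.75 + 317.66 + 145.08 + 1465.49 = 8954.18
Landed cost (B) = invoice 341535.62 + 8954.18 + duty 44964.44 = 395454.24
Difference = |388959.21 − 395454.24| = 6495.03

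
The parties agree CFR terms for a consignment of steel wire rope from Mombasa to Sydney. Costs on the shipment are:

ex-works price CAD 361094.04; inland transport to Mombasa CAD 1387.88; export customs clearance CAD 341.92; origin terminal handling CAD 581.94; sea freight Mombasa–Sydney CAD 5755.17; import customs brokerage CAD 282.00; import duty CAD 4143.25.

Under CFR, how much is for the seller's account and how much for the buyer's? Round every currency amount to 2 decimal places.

CFR: the seller pays costs through ocean freight to the destination port, but not insurance.
Seller's account: goods 361094.04 + inland to port 1387.88 + export clearance 341.92 + origin terminal 581.94 + freight 5755.17 = 369160.95
Buyer's account: brokerage 282.00 + duty 4143.25 = 4425.25

Seller: CAD 369160.95; buyer: CAD 4425.25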